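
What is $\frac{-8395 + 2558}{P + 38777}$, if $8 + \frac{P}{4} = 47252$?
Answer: $- \frac{5837}{227753} \approx -0.025629$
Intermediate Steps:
$P = 188976$ ($P = -32 + 4 \cdot 47252 = -32 + 189008 = 188976$)
$\frac{-8395 + 2558}{P + 38777} = \frac{-8395 + 2558}{188976 + 38777} = - \frac{5837}{227753}$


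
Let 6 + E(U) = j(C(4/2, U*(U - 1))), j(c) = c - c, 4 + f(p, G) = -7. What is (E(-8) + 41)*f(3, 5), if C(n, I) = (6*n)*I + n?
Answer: -385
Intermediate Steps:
f(p, G) = -11 (f(p, G) = -4 - 7 = -11)
C(n, I) = n + 6*I*n (C(n, I) = 6*I*n + n = n + 6*I*n)
j(c) = 0
E(U) = -6 (E(U) = -6 + 0 = -6)
(E(-8) + 41)*f(3, 5) = (-6 + 41)*(-11) = 35*(-11) = -385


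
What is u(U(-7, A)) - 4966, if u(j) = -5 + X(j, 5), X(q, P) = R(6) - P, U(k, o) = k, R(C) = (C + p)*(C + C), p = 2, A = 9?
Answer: -4880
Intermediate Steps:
R(C) = 2*C*(2 + C) (R(C) = (C + 2)*(C + C) = (2 + C)*(2*C) = 2*C*(2 + C))
X(q, P) = 96 - P (X(q, P) = 2*6*(2 + 6) - P = 2*6*8 - P = 96 - P)
u(j) = 86 (u(j) = -5 + (96 - 1*5) = -5 + (96 - 5) = -5 + 91 = 86)
u(U(-7, A)) - 4966 = 86 - 4966 = -4880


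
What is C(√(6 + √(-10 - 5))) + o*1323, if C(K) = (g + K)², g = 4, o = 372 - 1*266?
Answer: 140238 + (4 + √(6 + I*√15))² ≈ 1.4028e+5 + 9.9166*I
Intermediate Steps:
o = 106 (o = 372 - 266 = 106)
C(K) = (4 + K)²
C(√(6 + √(-10 - 5))) + o*1323 = (4 + √(6 + √(-10 - 5)))² + 106*1323 = (4 + √(6 + √(-15)))² + 140238 = (4 + √(6 + I*√15))² + 140238 = 140238 + (4 + √(6 + I*√15))²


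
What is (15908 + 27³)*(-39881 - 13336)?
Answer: -1894046247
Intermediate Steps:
(15908 + 27³)*(-39881 - 13336) = (15908 + 19683)*(-53217) = 35591*(-53217) = -1894046247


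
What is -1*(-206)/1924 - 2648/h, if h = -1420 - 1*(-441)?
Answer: 2648213/941798 ≈ 2.8119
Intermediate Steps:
h = -979 (h = -1420 + 441 = -979)
-1*(-206)/1924 - 2648/h = -1*(-206)/1924 - 2648/(-979) = 206*(1/1924) - 2648*(-1/979) = 103/962 + 2648/979 = 2648213/941798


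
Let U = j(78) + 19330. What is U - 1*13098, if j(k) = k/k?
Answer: 6233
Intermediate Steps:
j(k) = 1
U = 19331 (U = 1 + 19330 = 19331)
U - 1*13098 = 19331 - 1*13098 = 19331 - 13098 = 6233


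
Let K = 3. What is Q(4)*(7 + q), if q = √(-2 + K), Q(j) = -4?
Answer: -32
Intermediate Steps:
q = 1 (q = √(-2 + 3) = √1 = 1)
Q(4)*(7 + q) = -4*(7 + 1) = -4*8 = -32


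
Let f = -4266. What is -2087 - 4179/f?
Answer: -2966321/1422 ≈ -2086.0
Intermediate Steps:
-2087 - 4179/f = -2087 - 4179/(-4266) = -2087 - 4179*(-1/4266) = -2087 + 1393/1422 = -2966321/1422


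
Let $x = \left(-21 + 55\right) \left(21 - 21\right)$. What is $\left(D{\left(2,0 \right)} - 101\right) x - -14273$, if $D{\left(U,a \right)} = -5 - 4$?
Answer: $14273$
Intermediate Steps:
$x = 0$ ($x = 34 \cdot 0 = 0$)
$D{\left(U,a \right)} = -9$
$\left(D{\left(2,0 \right)} - 101\right) x - -14273 = \left(-9 - 101\right) 0 - -14273 = \left(-110\right) 0 + 14273 = 0 + 14273 = 14273$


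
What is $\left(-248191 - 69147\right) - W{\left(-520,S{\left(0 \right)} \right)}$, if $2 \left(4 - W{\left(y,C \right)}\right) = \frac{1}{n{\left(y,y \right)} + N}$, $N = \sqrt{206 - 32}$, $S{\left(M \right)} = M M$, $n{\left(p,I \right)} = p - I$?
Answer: $-317342 + \frac{\sqrt{174}}{348} \approx -3.1734 \cdot 10^{5}$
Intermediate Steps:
$S{\left(M \right)} = M^{2}$
$N = \sqrt{174} \approx 13.191$
$W{\left(y,C \right)} = 4 - \frac{\sqrt{174}}{348}$ ($W{\left(y,C \right)} = 4 - \frac{1}{2 \left(\left(y - y\right) + \sqrt{174}\right)} = 4 - \frac{1}{2 \left(0 + \sqrt{174}\right)} = 4 - \frac{1}{2 \sqrt{174}} = 4 - \frac{\frac{1}{174} \sqrt{174}}{2} = 4 - \frac{\sqrt{174}}{348}$)
$\left(-248191 - 69147\right) - W{\left(-520,S{\left(0 \right)} \right)} = \left(-248191 - 69147\right) - \left(4 - \frac{\sqrt{174}}{348}\right) = -317338 - \left(4 - \frac{\sqrt{174}}{348}\right) = -317342 + \frac{\sqrt{174}}{348}$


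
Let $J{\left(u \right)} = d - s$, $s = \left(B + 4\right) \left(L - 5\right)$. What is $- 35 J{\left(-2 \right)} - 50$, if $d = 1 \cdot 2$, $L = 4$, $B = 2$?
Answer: $-330$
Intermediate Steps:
$d = 2$
$s = -6$ ($s = \left(2 + 4\right) \left(4 - 5\right) = 6 \left(-1\right) = -6$)
$J{\left(u \right)} = 8$ ($J{\left(u \right)} = 2 - -6 = 2 + 6 = 8$)
$- 35 J{\left(-2 \right)} - 50 = \left(-35\right) 8 - 50 = -280 - 50 = -330$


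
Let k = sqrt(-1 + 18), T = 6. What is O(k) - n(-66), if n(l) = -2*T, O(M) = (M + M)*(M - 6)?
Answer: 46 - 12*sqrt(17) ≈ -3.4773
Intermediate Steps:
k = sqrt(17) ≈ 4.1231
O(M) = 2*M*(-6 + M) (O(M) = (2*M)*(-6 + M) = 2*M*(-6 + M))
n(l) = -12 (n(l) = -2*6 = -12)
O(k) - n(-66) = 2*sqrt(17)*(-6 + sqrt(17)) - 1*(-12) = 2*sqrt(17)*(-6 + sqrt(17)) + 12 = 12 + 2*sqrt(17)*(-6 + sqrt(17))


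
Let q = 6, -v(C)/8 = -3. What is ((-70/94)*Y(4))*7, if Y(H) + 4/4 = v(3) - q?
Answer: -4165/47 ≈ -88.617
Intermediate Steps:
v(C) = 24 (v(C) = -8*(-3) = 24)
Y(H) = 17 (Y(H) = -1 + (24 - 1*6) = -1 + (24 - 6) = -1 + 18 = 17)
((-70/94)*Y(4))*7 = (-70/94*17)*7 = (-70*1/94*17)*7 = -35/47*17*7 = -595/47*7 = -4165/47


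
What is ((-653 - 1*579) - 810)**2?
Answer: 4169764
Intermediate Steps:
((-653 - 1*579) - 810)**2 = ((-653 - 579) - 810)**2 = (-1232 - 810)**2 = (-2042)**2 = 4169764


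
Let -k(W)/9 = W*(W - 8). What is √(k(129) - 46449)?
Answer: 3*I*√20770 ≈ 432.35*I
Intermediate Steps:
k(W) = -9*W*(-8 + W) (k(W) = -9*W*(W - 8) = -9*W*(-8 + W))
√(k(129) - 46449) = √(9*129*(8 - 1*129) - 46449) = √(9*129*(8 - 129) - 46449) = √(9*129*(-121) - 46449) = √(-140481 - 46449) = √(-186930) = 3*I*√20770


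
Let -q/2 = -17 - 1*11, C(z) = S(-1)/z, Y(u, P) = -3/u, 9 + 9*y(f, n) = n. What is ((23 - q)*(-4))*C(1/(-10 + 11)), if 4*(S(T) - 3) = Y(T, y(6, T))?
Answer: 495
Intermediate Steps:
y(f, n) = -1 + n/9
S(T) = 3 - 3/(4*T) (S(T) = 3 + (-3/T)/4 = 3 - 3/(4*T))
C(z) = 15/(4*z) (C(z) = (3 - ¾/(-1))/z = (3 - ¾*(-1))/z = (3 + ¾)/z = 15/(4*z))
q = 56 (q = -2*(-17 - 1*11) = -2*(-17 - 11) = -2*(-28) = 56)
((23 - q)*(-4))*C(1/(-10 + 11)) = ((23 - 1*56)*(-4))*(15/(4*(1/(-10 + 11)))) = ((23 - 56)*(-4))*(15/(4*(1/1))) = (-33*(-4))*((15/4)/1) = 132*((15/4)*1) = 132*(15/4) = 495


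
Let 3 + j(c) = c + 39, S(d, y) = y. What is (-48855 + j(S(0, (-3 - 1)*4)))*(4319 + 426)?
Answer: -231722075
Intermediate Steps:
j(c) = 36 + c (j(c) = -3 + (c + 39) = -3 + (39 + c) = 36 + c)
(-48855 + j(S(0, (-3 - 1)*4)))*(4319 + 426) = (-48855 + (36 + (-3 - 1)*4))*(4319 + 426) = (-48855 + (36 - 4*4))*4745 = (-48855 + (36 - 16))*4745 = (-48855 + 20)*4745 = -48835*4745 = -231722075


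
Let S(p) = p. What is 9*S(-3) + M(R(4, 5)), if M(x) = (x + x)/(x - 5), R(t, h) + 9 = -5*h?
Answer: -985/39 ≈ -25.256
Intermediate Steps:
R(t, h) = -9 - 5*h
M(x) = 2*x/(-5 + x) (M(x) = (2*x)/(-5 + x) = 2*x/(-5 + x))
9*S(-3) + M(R(4, 5)) = 9*(-3) + 2*(-9 - 5*5)/(-5 + (-9 - 5*5)) = -27 + 2*(-9 - 25)/(-5 + (-9 - 25)) = -27 + 2*(-34)/(-5 - 34) = -27 + 2*(-34)/(-39) = -27 + 2*(-34)*(-1/39) = -27 + 68/39 = -985/39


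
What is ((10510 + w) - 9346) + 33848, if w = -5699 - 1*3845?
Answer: 25468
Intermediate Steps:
w = -9544 (w = -5699 - 3845 = -9544)
((10510 + w) - 9346) + 33848 = ((10510 - 9544) - 9346) + 33848 = (966 - 9346) + 33848 = -8380 + 33848 = 25468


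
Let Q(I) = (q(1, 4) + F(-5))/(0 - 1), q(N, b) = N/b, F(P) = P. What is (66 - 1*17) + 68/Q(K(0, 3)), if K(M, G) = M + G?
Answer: 1203/19 ≈ 63.316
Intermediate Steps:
K(M, G) = G + M
Q(I) = 19/4 (Q(I) = (1/4 - 5)/(0 - 1) = (1*(1/4) - 5)/(-1) = (1/4 - 5)*(-1) = -19/4*(-1) = 19/4)
(66 - 1*17) + 68/Q(K(0, 3)) = (66 - 1*17) + 68/(19/4) = (66 - 17) + 68*(4/19) = 49 + 272/19 = 1203/19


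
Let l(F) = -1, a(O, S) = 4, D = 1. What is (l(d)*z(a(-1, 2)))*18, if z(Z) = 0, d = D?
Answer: 0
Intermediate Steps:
d = 1
(l(d)*z(a(-1, 2)))*18 = -1*0*18 = 0*18 = 0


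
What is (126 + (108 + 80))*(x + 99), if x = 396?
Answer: 155430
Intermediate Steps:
(126 + (108 + 80))*(x + 99) = (126 + (108 + 80))*(396 + 99) = (126 + 188)*495 = 314*495 = 155430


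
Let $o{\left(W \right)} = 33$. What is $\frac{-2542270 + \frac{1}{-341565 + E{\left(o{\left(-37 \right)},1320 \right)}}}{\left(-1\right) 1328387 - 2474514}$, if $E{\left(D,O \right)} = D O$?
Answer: $\frac{757609171351}{1133283512505} \approx 0.66851$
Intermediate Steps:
$\frac{-2542270 + \frac{1}{-341565 + E{\left(o{\left(-37 \right)},1320 \right)}}}{\left(-1\right) 1328387 - 2474514} = \frac{-2542270 + \frac{1}{-341565 + 33 \cdot 1320}}{\left(-1\right) 1328387 - 2474514} = \frac{-2542270 + \frac{1}{-341565 + 43560}}{-1328387 - 2474514} = \frac{-2542270 + \frac{1}{-298005}}{-3802901} = \left(-2542270 - \frac{1}{298005}\right) \left(- \frac{1}{3802901}\right) = \left(- \frac{757609171351}{298005}\right) \left(- \frac{1}{3802901}\right) = \frac{757609171351}{1133283512505}$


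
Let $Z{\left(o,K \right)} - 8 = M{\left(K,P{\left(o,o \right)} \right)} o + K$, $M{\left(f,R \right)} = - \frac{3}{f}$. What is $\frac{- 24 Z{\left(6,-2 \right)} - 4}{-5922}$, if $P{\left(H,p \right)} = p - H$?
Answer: $\frac{26}{423} \approx 0.061466$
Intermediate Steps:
$Z{\left(o,K \right)} = 8 + K - \frac{3 o}{K}$ ($Z{\left(o,K \right)} = 8 + \left(- \frac{3}{K} o + K\right) = 8 + \left(- \frac{3 o}{K} + K\right) = 8 + \left(K - \frac{3 o}{K}\right) = 8 + K - \frac{3 o}{K}$)
$\frac{- 24 Z{\left(6,-2 \right)} - 4}{-5922} = \frac{- 24 \left(8 - 2 - \frac{18}{-2}\right) - 4}{-5922} = \left(- 24 \left(8 - 2 - 18 \left(- \frac{1}{2}\right)\right) - 4\right) \left(- \frac{1}{5922}\right) = \left(- 24 \left(8 - 2 + 9\right) - 4\right) \left(- \frac{1}{5922}\right) = \left(\left(-24\right) 15 - 4\right) \left(- \frac{1}{5922}\right) = \left(-360 - 4\right) \left(- \frac{1}{5922}\right) = \left(-364\right) \left(- \frac{1}{5922}\right) = \frac{26}{423}$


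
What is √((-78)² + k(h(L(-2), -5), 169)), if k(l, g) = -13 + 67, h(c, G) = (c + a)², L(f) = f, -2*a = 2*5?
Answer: 3*√682 ≈ 78.345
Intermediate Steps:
a = -5 ≈ -5.0000
h(c, G) = (-5 + c)² (h(c, G) = (c - 5)² = (-5 + c)²)
k(l, g) = 54
√((-78)² + k(h(L(-2), -5), 169)) = √((-78)² + 54) = √(6084 + 54) = √6138 = 3*√682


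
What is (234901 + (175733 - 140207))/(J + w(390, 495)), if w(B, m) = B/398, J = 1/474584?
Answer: 1344196060328/4870741 ≈ 2.7597e+5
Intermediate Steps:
J = 1/474584 ≈ 2.1071e-6
w(B, m) = B/398 (w(B, m) = B*(1/398) = B/398)
(234901 + (175733 - 140207))/(J + w(390, 495)) = (234901 + (175733 - 140207))/(1/474584 + (1/398)*390) = (234901 + 35526)/(1/474584 + 195/199) = 270427/(92544079/94442216) = 270427*(94442216/92544079) = 1344196060328/4870741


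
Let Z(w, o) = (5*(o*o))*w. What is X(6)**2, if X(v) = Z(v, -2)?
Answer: 14400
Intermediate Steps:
Z(w, o) = 5*w*o**2 (Z(w, o) = (5*o**2)*w = 5*w*o**2)
X(v) = 20*v (X(v) = 5*v*(-2)**2 = 5*v*4 = 20*v)
X(6)**2 = (20*6)**2 = 120**2 = 14400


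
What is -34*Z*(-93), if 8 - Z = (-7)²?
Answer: -129642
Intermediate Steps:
Z = -41 (Z = 8 - 1*(-7)² = 8 - 1*49 = 8 - 49 = -41)
-34*Z*(-93) = -34*(-41)*(-93) = 1394*(-93) = -129642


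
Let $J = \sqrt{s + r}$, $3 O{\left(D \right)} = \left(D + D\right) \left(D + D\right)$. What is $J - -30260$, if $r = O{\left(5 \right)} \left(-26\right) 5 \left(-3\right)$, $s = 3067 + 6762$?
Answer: $30260 + \sqrt{22829} \approx 30411.0$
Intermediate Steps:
$O{\left(D \right)} = \frac{4 D^{2}}{3}$ ($O{\left(D \right)} = \frac{\left(D + D\right) \left(D + D\right)}{3} = \frac{2 D 2 D}{3} = \frac{4 D^{2}}{3}$)
$s = 9829$
$r = 13000$ ($r = \frac{4 \cdot 5^{2}}{3} \left(-26\right) 5 \left(-3\right) = \frac{4}{3} \cdot 25 \left(-26\right) \left(-15\right) = \frac{100}{3} \left(-26\right) \left(-15\right) = \left(- \frac{2600}{3}\right) \left(-15\right) = 13000$)
$J = \sqrt{22829}$ ($J = \sqrt{9829 + 13000} = \sqrt{22829} \approx 151.09$)
$J - -30260 = \sqrt{22829} - -30260 = \sqrt{22829} + 30260 = 30260 + \sqrt{22829}$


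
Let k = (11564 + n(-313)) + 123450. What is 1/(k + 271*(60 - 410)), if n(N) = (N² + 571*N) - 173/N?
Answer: -313/12704497 ≈ -2.4637e-5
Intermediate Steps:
n(N) = N² - 173/N + 571*N
k = 16983553/313 (k = (11564 + (-173 + (-313)²*(571 - 313))/(-313)) + 123450 = (11564 - (-173 + 97969*258)/313) + 123450 = (11564 - (-173 + 25276002)/313) + 123450 = (11564 - 1/313*25275829) + 123450 = (11564 - 25275829/313) + 123450 = -21656297/313 + 123450 = 16983553/313 ≈ 54261.)
1/(k + 271*(60 - 410)) = 1/(16983553/313 + 271*(60 - 410)) = 1/(16983553/313 + 271*(-350)) = 1/(16983553/313 - 94850) = 1/(-12704497/313) = -313/12704497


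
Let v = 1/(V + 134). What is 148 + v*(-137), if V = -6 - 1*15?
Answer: 16587/113 ≈ 146.79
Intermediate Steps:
V = -21 (V = -6 - 15 = -21)
v = 1/113 (v = 1/(-21 + 134) = 1/113 ≈ 0.0088496)
148 + v*(-137) = 148 + (1/113)*(-137) = 148 - 137/113 = 16587/113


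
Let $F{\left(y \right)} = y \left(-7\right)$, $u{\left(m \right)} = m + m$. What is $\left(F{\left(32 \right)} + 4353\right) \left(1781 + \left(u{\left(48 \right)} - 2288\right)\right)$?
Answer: $-1697019$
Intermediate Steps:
$u{\left(m \right)} = 2 m$
$F{\left(y \right)} = - 7 y$
$\left(F{\left(32 \right)} + 4353\right) \left(1781 + \left(u{\left(48 \right)} - 2288\right)\right) = \left(\left(-7\right) 32 + 4353\right) \left(1781 + \left(2 \cdot 48 - 2288\right)\right) = \left(-224 + 4353\right) \left(1781 + \left(96 - 2288\right)\right) = 4129 \left(1781 - 2192\right) = 4129 \left(-411\right) = -1697019$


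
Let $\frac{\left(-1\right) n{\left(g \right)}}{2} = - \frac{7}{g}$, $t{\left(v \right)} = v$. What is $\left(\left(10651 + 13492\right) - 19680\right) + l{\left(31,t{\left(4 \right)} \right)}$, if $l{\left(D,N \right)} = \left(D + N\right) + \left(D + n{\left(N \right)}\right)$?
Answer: $\frac{9065}{2} \approx 4532.5$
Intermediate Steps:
$n{\left(g \right)} = \frac{14}{g}$ ($n{\left(g \right)} = - 2 \left(- \frac{7}{g}\right) = \frac{14}{g}$)
$l{\left(D,N \right)} = N + 2 D + \frac{14}{N}$ ($l{\left(D,N \right)} = \left(D + N\right) + \left(D + \frac{14}{N}\right) = N + 2 D + \frac{14}{N}$)
$\left(\left(10651 + 13492\right) - 19680\right) + l{\left(31,t{\left(4 \right)} \right)} = \left(\left(10651 + 13492\right) - 19680\right) + \left(4 + 2 \cdot 31 + \frac{14}{4}\right) = \left(24143 - 19680\right) + \left(4 + 62 + 14 \cdot \frac{1}{4}\right) = 4463 + \left(4 + 62 + \frac{7}{2}\right) = 4463 + \frac{139}{2} = \frac{9065}{2}$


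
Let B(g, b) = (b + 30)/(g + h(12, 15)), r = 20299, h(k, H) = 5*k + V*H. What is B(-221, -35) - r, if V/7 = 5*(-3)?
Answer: -35239059/1736 ≈ -20299.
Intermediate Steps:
V = -105 (V = 7*(5*(-3)) = 7*(-15) = -105)
h(k, H) = -105*H + 5*k (h(k, H) = 5*k - 105*H = -105*H + 5*k)
B(g, b) = (30 + b)/(-1515 + g) (B(g, b) = (b + 30)/(g + (-105*15 + 5*12)) = (30 + b)/(g + (-1575 + 60)) = (30 + b)/(g - 1515) = (30 + b)/(-1515 + g))
B(-221, -35) - r = (30 - 35)/(-1515 - 221) - 1*20299 = -5/(-1736) - 20299 = -1/1736*(-5) - 20299 = 5/1736 - 20299 = -35239059/1736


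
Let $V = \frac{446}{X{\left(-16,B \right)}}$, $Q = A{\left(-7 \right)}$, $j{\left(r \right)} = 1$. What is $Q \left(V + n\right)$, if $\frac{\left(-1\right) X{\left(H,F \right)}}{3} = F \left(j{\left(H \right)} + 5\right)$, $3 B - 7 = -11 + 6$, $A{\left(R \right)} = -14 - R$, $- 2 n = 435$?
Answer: $\frac{5348}{3} \approx 1782.7$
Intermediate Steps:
$n = - \frac{435}{2}$ ($n = \left(- \frac{1}{2}\right) 435 = - \frac{435}{2} \approx -217.5$)
$B = \frac{2}{3}$ ($B = \frac{7}{3} + \frac{-11 + 6}{3} = \frac{7}{3} + \frac{1}{3} \left(-5\right) = \frac{7}{3} - \frac{5}{3} = \frac{2}{3} \approx 0.66667$)
$X{\left(H,F \right)} = - 18 F$ ($X{\left(H,F \right)} = - 3 F \left(1 + 5\right) = - 3 F 6 = - 3 \cdot 6 F = - 18 F$)
$Q = -7$ ($Q = -14 - -7 = -14 + 7 = -7$)
$V = - \frac{223}{6}$ ($V = \frac{446}{\left(-18\right) \frac{2}{3}} = \frac{446}{-12} = 446 \left(- \frac{1}{12}\right) = - \frac{223}{6} \approx -37.167$)
$Q \left(V + n\right) = - 7 \left(- \frac{223}{6} - \frac{435}{2}\right) = \left(-7\right) \left(- \frac{764}{3}\right) = \frac{5348}{3}$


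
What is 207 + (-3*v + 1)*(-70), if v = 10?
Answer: 2237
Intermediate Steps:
207 + (-3*v + 1)*(-70) = 207 + (-3*10 + 1)*(-70) = 207 + (-30 + 1)*(-70) = 207 - 29*(-70) = 207 + 2030 = 2237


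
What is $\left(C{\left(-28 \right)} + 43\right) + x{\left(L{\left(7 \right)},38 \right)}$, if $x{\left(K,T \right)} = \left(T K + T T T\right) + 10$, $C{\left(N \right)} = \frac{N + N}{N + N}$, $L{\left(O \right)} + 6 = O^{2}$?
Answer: $56560$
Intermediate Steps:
$L{\left(O \right)} = -6 + O^{2}$
$C{\left(N \right)} = 1$ ($C{\left(N \right)} = \frac{2 N}{2 N} = 2 N \frac{1}{2 N} = 1$)
$x{\left(K,T \right)} = 10 + T^{3} + K T$ ($x{\left(K,T \right)} = \left(K T + T^{2} T\right) + 10 = \left(K T + T^{3}\right) + 10 = \left(T^{3} + K T\right) + 10 = 10 + T^{3} + K T$)
$\left(C{\left(-28 \right)} + 43\right) + x{\left(L{\left(7 \right)},38 \right)} = \left(1 + 43\right) + \left(10 + 38^{3} + \left(-6 + 7^{2}\right) 38\right) = 44 + \left(10 + 54872 + \left(-6 + 49\right) 38\right) = 44 + \left(10 + 54872 + 43 \cdot 38\right) = 44 + \left(10 + 54872 + 1634\right) = 44 + 56516 = 56560$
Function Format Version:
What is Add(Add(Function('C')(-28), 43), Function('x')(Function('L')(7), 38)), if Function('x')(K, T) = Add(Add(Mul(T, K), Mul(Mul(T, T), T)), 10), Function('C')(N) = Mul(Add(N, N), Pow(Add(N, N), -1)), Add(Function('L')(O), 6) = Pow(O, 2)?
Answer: 56560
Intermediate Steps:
Function('L')(O) = Add(-6, Pow(O, 2))
Function('C')(N) = 1 (Function('C')(N) = Mul(Mul(2, N), Pow(Mul(2, N), -1)) = Mul(Mul(2, N), Mul(Rational(1, 2), Pow(N, -1))) = 1)
Function('x')(K, T) = Add(10, Pow(T, 3), Mul(K, T)) (Function('x')(K, T) = Add(Add(Mul(K, T), Mul(Pow(T, 2), T)), 10) = Add(Add(Mul(K, T), Pow(T, 3)), 10) = Add(Add(Pow(T, 3), Mul(K, T)), 10) = Add(10, Pow(T, 3), Mul(K, T)))
Add(Add(Function('C')(-28), 43), Function('x')(Function('L')(7), 38)) = Add(Add(1, 43), Add(10, Pow(38, 3), Mul(Add(-6, Pow(7, 2)), 38))) = Add(44, Add(10, 54872, Mul(Add(-6, 49), 38))) = Add(44, Add(10, 54872, Mul(43, 38))) = Add(44, Add(10, 54872, 1634)) = Add(44, 56516) = 56560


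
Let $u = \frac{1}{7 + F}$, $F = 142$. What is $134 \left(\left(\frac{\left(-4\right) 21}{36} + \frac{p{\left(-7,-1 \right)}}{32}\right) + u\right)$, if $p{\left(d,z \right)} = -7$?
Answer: $- \frac{2439403}{7152} \approx -341.08$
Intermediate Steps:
$u = \frac{1}{149}$ ($u = \frac{1}{7 + 142} = \frac{1}{149} \approx 0.0067114$)
$134 \left(\left(\frac{\left(-4\right) 21}{36} + \frac{p{\left(-7,-1 \right)}}{32}\right) + u\right) = 134 \left(\left(\frac{\left(-4\right) 21}{36} - \frac{7}{32}\right) + \frac{1}{149}\right) = 134 \left(\left(\left(-84\right) \frac{1}{36} - \frac{7}{32}\right) + \frac{1}{149}\right) = 134 \left(\left(- \frac{7}{3} - \frac{7}{32}\right) + \frac{1}{149}\right) = 134 \left(- \frac{245}{96} + \frac{1}{149}\right) = 134 \left(- \frac{36409}{14304}\right) = - \frac{2439403}{7152}$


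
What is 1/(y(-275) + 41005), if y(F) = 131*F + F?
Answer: 1/4705 ≈ 0.00021254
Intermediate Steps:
y(F) = 132*F
1/(y(-275) + 41005) = 1/(132*(-275) + 41005) = 1/(-36300 + 41005) = 1/4705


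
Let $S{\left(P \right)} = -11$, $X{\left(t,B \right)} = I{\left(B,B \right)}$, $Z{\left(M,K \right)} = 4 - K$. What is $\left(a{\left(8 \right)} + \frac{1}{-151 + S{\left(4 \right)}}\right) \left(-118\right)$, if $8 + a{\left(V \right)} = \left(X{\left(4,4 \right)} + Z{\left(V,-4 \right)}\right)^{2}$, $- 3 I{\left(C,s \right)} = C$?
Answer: $- \frac{348277}{81} \approx -4299.7$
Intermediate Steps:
$I{\left(C,s \right)} = - \frac{C}{3}$
$X{\left(t,B \right)} = - \frac{B}{3}$
$a{\left(V \right)} = \frac{328}{9}$ ($a{\left(V \right)} = -8 + \left(\left(- \frac{1}{3}\right) 4 + \left(4 - -4\right)\right)^{2} = -8 + \left(- \frac{4}{3} + \left(4 + 4\right)\right)^{2} = -8 + \left(- \frac{4}{3} + 8\right)^{2} = -8 + \left(\frac{20}{3}\right)^{2} = -8 + \frac{400}{9} = \frac{328}{9}$)
$\left(a{\left(8 \right)} + \frac{1}{-151 + S{\left(4 \right)}}\right) \left(-118\right) = \left(\frac{328}{9} + \frac{1}{-151 - 11}\right) \left(-118\right) = \left(\frac{328}{9} + \frac{1}{-162}\right) \left(-118\right) = \left(\frac{328}{9} - \frac{1}{162}\right) \left(-118\right) = \frac{5903}{162} \left(-118\right) = - \frac{348277}{81}$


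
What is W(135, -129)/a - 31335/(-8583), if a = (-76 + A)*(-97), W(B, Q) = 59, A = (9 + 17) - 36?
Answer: 87300989/23866462 ≈ 3.6579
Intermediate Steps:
A = -10 (A = 26 - 36 = -10)
a = 8342 (a = (-76 - 10)*(-97) = -86*(-97) = 8342)
W(135, -129)/a - 31335/(-8583) = 59/8342 - 31335/(-8583) = 59*(1/8342) - 31335*(-1/8583) = 59/8342 + 10445/2861 = 87300989/23866462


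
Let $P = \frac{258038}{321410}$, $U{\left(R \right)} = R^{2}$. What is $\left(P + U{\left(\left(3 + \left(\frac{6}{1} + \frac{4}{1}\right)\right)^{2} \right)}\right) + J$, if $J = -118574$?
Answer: $- \frac{14465410146}{160705} \approx -90012.0$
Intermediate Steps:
$P = \frac{129019}{160705}$ ($P = 258038 \cdot \frac{1}{321410} = \frac{129019}{160705} \approx 0.80283$)
$\left(P + U{\left(\left(3 + \left(\frac{6}{1} + \frac{4}{1}\right)\right)^{2} \right)}\right) + J = \left(\frac{129019}{160705} + \left(\left(3 + \left(\frac{6}{1} + \frac{4}{1}\right)\right)^{2}\right)^{2}\right) - 118574 = \left(\frac{129019}{160705} + \left(\left(3 + \left(6 \cdot 1 + 4 \cdot 1\right)\right)^{2}\right)^{2}\right) - 118574 = \left(\frac{129019}{160705} + \left(\left(3 + \left(6 + 4\right)\right)^{2}\right)^{2}\right) - 118574 = \left(\frac{129019}{160705} + \left(\left(3 + 10\right)^{2}\right)^{2}\right) - 118574 = \left(\frac{129019}{160705} + \left(13^{2}\right)^{2}\right) - 118574 = \left(\frac{129019}{160705} + 169^{2}\right) - 118574 = \left(\frac{129019}{160705} + 28561\right) - 118574 = \frac{4590024524}{160705} - 118574 = - \frac{14465410146}{160705}$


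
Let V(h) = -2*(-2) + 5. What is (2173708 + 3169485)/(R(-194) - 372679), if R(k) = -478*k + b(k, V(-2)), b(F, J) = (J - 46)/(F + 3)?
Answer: -1020549863/53469840 ≈ -19.086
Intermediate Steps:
V(h) = 9 (V(h) = 4 + 5 = 9)
b(F, J) = (-46 + J)/(3 + F)
R(k) = -478*k - 37/(3 + k) (R(k) = -478*k + (-46 + 9)/(3 + k) = -478*k - 37/(3 + k))
(2173708 + 3169485)/(R(-194) - 372679) = (2173708 + 3169485)/((-37 - 478*(-194)*(3 - 194))/(3 - 194) - 372679) = 5343193/((-37 - 478*(-194)*(-191))/(-191) - 372679) = 5343193/(-(-37 - 17711812)/191 - 372679) = 5343193/(-1/191*(-17711849) - 372679) = 5343193/(17711849/191 - 372679) = 5343193/(-53469840/191) = 5343193*(-191/53469840) = -1020549863/53469840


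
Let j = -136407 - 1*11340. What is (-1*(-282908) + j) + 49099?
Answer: 184260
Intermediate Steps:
j = -147747 (j = -136407 - 11340 = -147747)
(-1*(-282908) + j) + 49099 = (-1*(-282908) - 147747) + 49099 = (282908 - 147747) + 49099 = 135161 + 49099 = 184260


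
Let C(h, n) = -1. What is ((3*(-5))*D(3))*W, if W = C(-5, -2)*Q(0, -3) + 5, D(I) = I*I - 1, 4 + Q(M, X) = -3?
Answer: -1440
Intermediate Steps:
Q(M, X) = -7 (Q(M, X) = -4 - 3 = -7)
D(I) = -1 + I² (D(I) = I² - 1 = -1 + I²)
W = 12 (W = -1*(-7) + 5 = 7 + 5 = 12)
((3*(-5))*D(3))*W = ((3*(-5))*(-1 + 3²))*12 = -15*(-1 + 9)*12 = -15*8*12 = -120*12 = -1440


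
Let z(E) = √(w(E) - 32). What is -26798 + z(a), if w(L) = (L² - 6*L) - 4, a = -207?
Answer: -26798 + 3*√4895 ≈ -26588.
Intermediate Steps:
w(L) = -4 + L² - 6*L
z(E) = √(-36 + E² - 6*E) (z(E) = √((-4 + E² - 6*E) - 32) = √(-36 + E² - 6*E))
-26798 + z(a) = -26798 + √(-36 + (-207)² - 6*(-207)) = -26798 + √(-36 + 42849 + 1242) = -26798 + √44055 = -26798 + 3*√4895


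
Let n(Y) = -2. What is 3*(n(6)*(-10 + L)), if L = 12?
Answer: -12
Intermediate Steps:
3*(n(6)*(-10 + L)) = 3*(-2*(-10 + 12)) = 3*(-2*2) = 3*(-4) = -12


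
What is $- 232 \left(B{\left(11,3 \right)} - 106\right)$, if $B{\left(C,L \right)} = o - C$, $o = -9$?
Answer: $29232$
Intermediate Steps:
$B{\left(C,L \right)} = -9 - C$
$- 232 \left(B{\left(11,3 \right)} - 106\right) = - 232 \left(\left(-9 - 11\right) - 106\right) = - 232 \left(-20 - 106\right) = \left(-232\right) \left(-126\right) = 29232$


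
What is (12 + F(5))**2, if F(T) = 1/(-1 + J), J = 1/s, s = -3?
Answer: 2025/16 ≈ 126.56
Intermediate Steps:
J = -1/3 (J = 1/(-3) = -1/3 ≈ -0.33333)
F(T) = -3/4 (F(T) = 1/(-1 - 1/3) = 1/(-4/3) = -3/4)
(12 + F(5))**2 = (12 - 3/4)**2 = (45/4)**2 = 2025/16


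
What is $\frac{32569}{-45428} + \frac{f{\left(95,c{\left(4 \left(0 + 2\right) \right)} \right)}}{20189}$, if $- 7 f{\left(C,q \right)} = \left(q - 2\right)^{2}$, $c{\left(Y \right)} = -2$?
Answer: $- \frac{4603475635}{6420021244} \approx -0.71705$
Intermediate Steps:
$f{\left(C,q \right)} = - \frac{\left(-2 + q\right)^{2}}{7}$ ($f{\left(C,q \right)} = - \frac{\left(q - 2\right)^{2}}{7} = - \frac{\left(-2 + q\right)^{2}}{7}$)
$\frac{32569}{-45428} + \frac{f{\left(95,c{\left(4 \left(0 + 2\right) \right)} \right)}}{20189} = \frac{32569}{-45428} + \frac{\left(- \frac{1}{7}\right) \left(-2 - 2\right)^{2}}{20189} = 32569 \left(- \frac{1}{45428}\right) + - \frac{\left(-4\right)^{2}}{7} \cdot \frac{1}{20189} = - \frac{32569}{45428} + \left(- \frac{1}{7}\right) 16 \cdot \frac{1}{20189} = - \frac{32569}{45428} - \frac{16}{141323} = - \frac{4603475635}{6420021244}$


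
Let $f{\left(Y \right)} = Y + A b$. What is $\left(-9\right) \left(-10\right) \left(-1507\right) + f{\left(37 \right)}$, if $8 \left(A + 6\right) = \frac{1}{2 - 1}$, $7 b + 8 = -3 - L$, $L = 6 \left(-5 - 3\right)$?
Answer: $- \frac{7594947}{56} \approx -1.3562 \cdot 10^{5}$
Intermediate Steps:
$L = -48$ ($L = 6 \left(-8\right) = -48$)
$b = \frac{37}{7}$ ($b = - \frac{8}{7} + \frac{-3 - -48}{7} = - \frac{8}{7} + \frac{-3 + 48}{7} = - \frac{8}{7} + \frac{1}{7} \cdot 45 = - \frac{8}{7} + \frac{45}{7} = \frac{37}{7} \approx 5.2857$)
$A = - \frac{47}{8}$ ($A = -6 + \frac{1}{8 \left(2 - 1\right)} = -6 + \frac{1}{8 \cdot 1} = -6 + \frac{1}{8} \cdot 1 = -6 + \frac{1}{8} = - \frac{47}{8} \approx -5.875$)
$f{\left(Y \right)} = - \frac{1739}{56} + Y$ ($f{\left(Y \right)} = Y - \frac{1739}{56} = - \frac{1739}{56} + Y$)
$\left(-9\right) \left(-10\right) \left(-1507\right) + f{\left(37 \right)} = \left(-9\right) \left(-10\right) \left(-1507\right) + \left(- \frac{1739}{56} + 37\right) = 90 \left(-1507\right) + \frac{333}{56} = -135630 + \frac{333}{56} = - \frac{7594947}{56}$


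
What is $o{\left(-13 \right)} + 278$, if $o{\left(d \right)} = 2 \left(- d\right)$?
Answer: $304$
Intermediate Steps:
$o{\left(d \right)} = - 2 d$
$o{\left(-13 \right)} + 278 = \left(-2\right) \left(-13\right) + 278 = 26 + 278 = 304$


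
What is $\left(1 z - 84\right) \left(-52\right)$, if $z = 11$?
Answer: $3796$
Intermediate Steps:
$\left(1 z - 84\right) \left(-52\right) = \left(1 \cdot 11 - 84\right) \left(-52\right) = \left(11 - 84\right) \left(-52\right) = \left(-73\right) \left(-52\right) = 3796$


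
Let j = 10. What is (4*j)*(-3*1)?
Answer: -120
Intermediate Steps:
(4*j)*(-3*1) = (4*10)*(-3*1) = 40*(-3) = -120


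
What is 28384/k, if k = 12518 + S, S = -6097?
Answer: 28384/6421 ≈ 4.4205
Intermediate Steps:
k = 6421 (k = 12518 - 6097 = 6421)
28384/k = 28384/6421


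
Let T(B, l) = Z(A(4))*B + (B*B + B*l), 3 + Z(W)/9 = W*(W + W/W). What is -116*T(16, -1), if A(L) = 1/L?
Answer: 17052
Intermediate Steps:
A(L) = 1/L
Z(W) = -27 + 9*W*(1 + W) (Z(W) = -27 + 9*(W*(W + W/W)) = -27 + 9*(W*(W + 1)) = -27 + 9*(W*(1 + W)) = -27 + 9*W*(1 + W))
T(B, l) = B**2 - 387*B/16 + B*l (T(B, l) = (-27 + 9/4 + 9*(1/4)**2)*B + (B*B + B*l) = (-27 + 9*(1/4) + 9*(1/4)**2)*B + (B**2 + B*l) = (-27 + 9/4 + 9*(1/16))*B + (B**2 + B*l) = (-27 + 9/4 + 9/16)*B + (B**2 + B*l) = -387*B/16 + (B**2 + B*l) = B**2 - 387*B/16 + B*l)
-116*T(16, -1) = -29*16*(-387 + 16*16 + 16*(-1))/4 = -29*16*(-387 + 256 - 16)/4 = -29*16*(-147)/4 = -116*(-147) = 17052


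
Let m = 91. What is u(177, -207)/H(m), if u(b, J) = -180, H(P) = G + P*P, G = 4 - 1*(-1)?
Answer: -30/1381 ≈ -0.021723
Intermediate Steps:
G = 5 (G = 4 + 1 = 5)
H(P) = 5 + P**2 (H(P) = 5 + P*P = 5 + P**2)
u(177, -207)/H(m) = -180/(5 + 91**2) = -180/(5 + 8281) = -180/8286 = -180*1/8286 = -30/1381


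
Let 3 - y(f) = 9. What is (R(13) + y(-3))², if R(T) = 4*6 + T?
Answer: 961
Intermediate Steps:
R(T) = 24 + T
y(f) = -6 (y(f) = 3 - 1*9 = 3 - 9 = -6)
(R(13) + y(-3))² = ((24 + 13) - 6)² = (37 - 6)² = 31² = 961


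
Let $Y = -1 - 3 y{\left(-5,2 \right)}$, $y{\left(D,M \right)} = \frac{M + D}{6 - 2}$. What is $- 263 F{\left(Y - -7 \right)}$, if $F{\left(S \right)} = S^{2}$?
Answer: $- \frac{286407}{16} \approx -17900.0$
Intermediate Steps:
$y{\left(D,M \right)} = \frac{D}{4} + \frac{M}{4}$ ($y{\left(D,M \right)} = \frac{D + M}{4} = \left(D + M\right) \frac{1}{4} = \frac{D}{4} + \frac{M}{4}$)
$Y = \frac{5}{4}$ ($Y = -1 - 3 \left(\frac{1}{4} \left(-5\right) + \frac{1}{4} \cdot 2\right) = -1 - 3 \left(- \frac{5}{4} + \frac{1}{2}\right) = -1 - - \frac{9}{4} = -1 + \frac{9}{4} = \frac{5}{4} \approx 1.25$)
$- 263 F{\left(Y - -7 \right)} = - 263 \left(\frac{5}{4} - -7\right)^{2} = - 263 \left(\frac{5}{4} + 7\right)^{2} = - 263 \left(\frac{33}{4}\right)^{2} = \left(-263\right) \frac{1089}{16} = - \frac{286407}{16}$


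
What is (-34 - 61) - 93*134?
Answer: -12557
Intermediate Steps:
(-34 - 61) - 93*134 = -95 - 12462 = -12557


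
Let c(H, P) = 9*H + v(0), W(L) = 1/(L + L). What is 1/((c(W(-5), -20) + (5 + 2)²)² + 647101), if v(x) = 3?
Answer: 100/64971221 ≈ 1.5391e-6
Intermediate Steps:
W(L) = 1/(2*L)
c(H, P) = 3 + 9*H (c(H, P) = 9*H + 3 = 3 + 9*H)
1/((c(W(-5), -20) + (5 + 2)²)² + 647101) = 1/(((3 + 9*((½)/(-5))) + (5 + 2)²)² + 647101) = 1/(((3 + 9*((½)*(-⅕))) + 7²)² + 647101) = 1/(((3 + 9*(-⅒)) + 49)² + 647101) = 1/(((3 - 9/10) + 49)² + 647101) = 1/((21/10 + 49)² + 647101) = 1/((511/10)² + 647101) = 1/(261121/100 + 647101) = 1/(64971221/100) = 100/64971221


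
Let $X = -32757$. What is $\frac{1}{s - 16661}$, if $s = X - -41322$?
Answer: $- \frac{1}{8096} \approx -0.00012352$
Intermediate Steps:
$s = 8565$ ($s = -32757 - -41322 = -32757 + 41322 = 8565$)
$\frac{1}{s - 16661} = \frac{1}{8565 - 16661} = \frac{1}{-8096} = - \frac{1}{8096}$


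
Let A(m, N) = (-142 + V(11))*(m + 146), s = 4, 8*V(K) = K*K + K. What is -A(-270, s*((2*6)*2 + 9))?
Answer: -15562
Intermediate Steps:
V(K) = K/8 + K²/8 (V(K) = (K*K + K)/8 = (K² + K)/8 = (K + K²)/8 = K/8 + K²/8)
A(m, N) = -18323 - 251*m/2 (A(m, N) = (-142 + (⅛)*11*(1 + 11))*(m + 146) = (-142 + (⅛)*11*12)*(146 + m) = (-142 + 33/2)*(146 + m) = -251*(146 + m)/2 = -18323 - 251*m/2)
-A(-270, s*((2*6)*2 + 9)) = -(-18323 - 251/2*(-270)) = -(-18323 + 33885) = -1*15562 = -15562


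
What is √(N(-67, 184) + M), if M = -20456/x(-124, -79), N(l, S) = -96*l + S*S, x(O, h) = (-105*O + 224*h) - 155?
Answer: 6*√26121188014/4831 ≈ 200.73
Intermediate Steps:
x(O, h) = -155 - 105*O + 224*h
N(l, S) = S² - 96*l (N(l, S) = -96*l + S² = S² - 96*l)
M = 20456/4831 (M = -20456/(-155 - 105*(-124) + 224*(-79)) = -20456/(-155 + 13020 - 17696) = -20456/(-4831) = -20456*(-1/4831) = 20456/4831 ≈ 4.2343)
√(N(-67, 184) + M) = √((184² - 96*(-67)) + 20456/4831) = √((33856 + 6432) + 20456/4831) = √(40288 + 20456/4831) = √(194651784/4831) = 6*√26121188014/4831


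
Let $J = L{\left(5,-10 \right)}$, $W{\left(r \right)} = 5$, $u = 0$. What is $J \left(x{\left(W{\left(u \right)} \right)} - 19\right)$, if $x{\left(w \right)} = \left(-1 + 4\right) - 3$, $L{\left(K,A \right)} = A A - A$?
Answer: $-2090$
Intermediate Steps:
$L{\left(K,A \right)} = A^{2} - A$
$J = 110$ ($J = - 10 \left(-1 - 10\right) = \left(-10\right) \left(-11\right) = 110$)
$x{\left(w \right)} = 0$ ($x{\left(w \right)} = 3 - 3 = 0$)
$J \left(x{\left(W{\left(u \right)} \right)} - 19\right) = 110 \left(0 - 19\right) = 110 \left(-19\right) = -2090$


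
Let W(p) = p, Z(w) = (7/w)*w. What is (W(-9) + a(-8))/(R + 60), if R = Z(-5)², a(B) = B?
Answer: -17/109 ≈ -0.15596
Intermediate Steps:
Z(w) = 7
R = 49 (R = 7² = 49)
(W(-9) + a(-8))/(R + 60) = (-9 - 8)/(49 + 60) = -17/109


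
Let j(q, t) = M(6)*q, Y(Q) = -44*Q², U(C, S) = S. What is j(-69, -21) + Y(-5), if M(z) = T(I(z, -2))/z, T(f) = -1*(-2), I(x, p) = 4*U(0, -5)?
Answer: -1123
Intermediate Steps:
I(x, p) = -20 (I(x, p) = 4*(-5) = -20)
T(f) = 2
M(z) = 2/z
j(q, t) = q/3 (j(q, t) = (2/6)*q = (2*(⅙))*q = q/3)
j(-69, -21) + Y(-5) = (⅓)*(-69) - 44*(-5)² = -23 - 44*25 = -23 - 1100 = -1123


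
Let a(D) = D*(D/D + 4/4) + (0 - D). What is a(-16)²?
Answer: 256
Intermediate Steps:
a(D) = D (a(D) = D*(1 + 4*(¼)) - D = D*(1 + 1) - D = D*2 - D = 2*D - D = D)
a(-16)² = (-16)² = 256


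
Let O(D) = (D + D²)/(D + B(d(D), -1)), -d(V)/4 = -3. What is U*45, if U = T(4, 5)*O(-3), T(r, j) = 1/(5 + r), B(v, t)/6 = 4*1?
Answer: 10/7 ≈ 1.4286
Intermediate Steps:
d(V) = 12 (d(V) = -4*(-3) = 12)
B(v, t) = 24 (B(v, t) = 6*(4*1) = 6*4 = 24)
O(D) = (D + D²)/(24 + D) (O(D) = (D + D²)/(D + 24) = (D + D²)/(24 + D))
U = 2/63 (U = (-3*(1 - 3)/(24 - 3))/(5 + 4) = (-3*(-2)/21)/9 = (-3*1/21*(-2))/9 = (⅑)*(2/7) = 2/63 ≈ 0.031746)
U*45 = (2/63)*45 = 10/7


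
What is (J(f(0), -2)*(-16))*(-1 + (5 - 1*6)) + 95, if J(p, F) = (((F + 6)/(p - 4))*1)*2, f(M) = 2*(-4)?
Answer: 221/3 ≈ 73.667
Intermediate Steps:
f(M) = -8
J(p, F) = 2*(6 + F)/(-4 + p) (J(p, F) = (((6 + F)/(-4 + p))*1)*2 = ((6 + F)/(-4 + p))*2 = 2*(6 + F)/(-4 + p))
(J(f(0), -2)*(-16))*(-1 + (5 - 1*6)) + 95 = ((2*(6 - 2)/(-4 - 8))*(-16))*(-1 + (5 - 1*6)) + 95 = ((2*4/(-12))*(-16))*(-1 + (5 - 6)) + 95 = ((2*(-1/12)*4)*(-16))*(-1 - 1) + 95 = -⅔*(-16)*(-2) + 95 = (32/3)*(-2) + 95 = -64/3 + 95 = 221/3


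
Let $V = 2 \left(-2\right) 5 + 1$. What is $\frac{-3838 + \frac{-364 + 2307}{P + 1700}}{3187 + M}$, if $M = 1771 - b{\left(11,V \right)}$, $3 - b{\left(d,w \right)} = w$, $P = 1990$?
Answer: $- \frac{14160277}{18213840} \approx -0.77745$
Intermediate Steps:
$V = -19$ ($V = \left(-4\right) 5 + 1 = -20 + 1 = -19$)
$b{\left(d,w \right)} = 3 - w$
$M = 1749$ ($M = 1771 - \left(3 - -19\right) = 1771 - \left(3 + 19\right) = 1771 - 22 = 1749$)
$\frac{-3838 + \frac{-364 + 2307}{P + 1700}}{3187 + M} = \frac{-3838 + \frac{-364 + 2307}{1990 + 1700}}{3187 + 1749} = \frac{-3838 + \frac{1943}{3690}}{4936} = \left(-3838 + 1943 \cdot \frac{1}{3690}\right) \frac{1}{4936} = \left(-3838 + \frac{1943}{3690}\right) \frac{1}{4936} = \left(- \frac{14160277}{3690}\right) \frac{1}{4936} = - \frac{14160277}{18213840}$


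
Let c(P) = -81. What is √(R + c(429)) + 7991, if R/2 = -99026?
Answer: 7991 + I*√198133 ≈ 7991.0 + 445.12*I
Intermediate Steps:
R = -198052 (R = 2*(-99026) = -198052)
√(R + c(429)) + 7991 = √(-198052 - 81) + 7991 = √(-198133) + 7991 = I*√198133 + 7991 = 7991 + I*√198133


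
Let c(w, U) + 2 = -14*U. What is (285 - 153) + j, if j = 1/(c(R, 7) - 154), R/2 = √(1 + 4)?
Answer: 33527/254 ≈ 132.00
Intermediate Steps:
R = 2*√5 (R = 2*√(1 + 4) = 2*√5 ≈ 4.4721)
c(w, U) = -2 - 14*U
j = -1/254 (j = 1/((-2 - 14*7) - 154) = 1/((-2 - 98) - 154) = 1/(-100 - 154) = 1/(-254) = -1/254 ≈ -0.0039370)
(285 - 153) + j = (285 - 153) - 1/254 = 132 - 1/254 = 33527/254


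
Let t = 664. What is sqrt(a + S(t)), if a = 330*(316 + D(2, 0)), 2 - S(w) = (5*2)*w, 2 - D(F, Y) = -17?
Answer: 2*sqrt(25978) ≈ 322.35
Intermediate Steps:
D(F, Y) = 19 (D(F, Y) = 2 - 1*(-17) = 2 + 17 = 19)
S(w) = 2 - 10*w (S(w) = 2 - 5*2*w = 2 - 10*w)
a = 110550 (a = 330*(316 + 19) = 330*335 = 110550)
sqrt(a + S(t)) = sqrt(110550 + (2 - 10*664)) = sqrt(110550 + (2 - 6640)) = sqrt(110550 - 6638) = sqrt(103912) = 2*sqrt(25978)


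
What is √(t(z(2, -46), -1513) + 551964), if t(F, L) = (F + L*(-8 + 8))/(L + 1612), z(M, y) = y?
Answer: √601088290/33 ≈ 742.94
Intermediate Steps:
t(F, L) = F/(1612 + L) (t(F, L) = (F + L*0)/(1612 + L) = (F + 0)/(1612 + L) = F/(1612 + L))
√(t(z(2, -46), -1513) + 551964) = √(-46/(1612 - 1513) + 551964) = √(-46/99 + 551964) = √(54644390/99) = √601088290/33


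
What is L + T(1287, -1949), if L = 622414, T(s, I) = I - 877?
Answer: 619588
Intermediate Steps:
T(s, I) = -877 + I
L + T(1287, -1949) = 622414 + (-877 - 1949) = 622414 - 2826 = 619588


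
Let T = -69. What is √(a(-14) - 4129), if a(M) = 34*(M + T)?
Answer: I*√6951 ≈ 83.373*I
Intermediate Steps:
a(M) = -2346 + 34*M (a(M) = 34*(M - 69) = 34*(-69 + M) = -2346 + 34*M)
√(a(-14) - 4129) = √((-2346 + 34*(-14)) - 4129) = √((-2346 - 476) - 4129) = √(-2822 - 4129) = √(-6951) = I*√6951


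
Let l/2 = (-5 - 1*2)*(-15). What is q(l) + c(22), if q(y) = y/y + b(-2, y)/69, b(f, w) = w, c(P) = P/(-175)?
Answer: 15769/4025 ≈ 3.9178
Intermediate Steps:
c(P) = -P/175 (c(P) = P*(-1/175) = -P/175)
l = 210 (l = 2*((-5 - 1*2)*(-15)) = 2*((-5 - 2)*(-15)) = 2*(-7*(-15)) = 2*105 = 210)
q(y) = 1 + y/69 (q(y) = y/y + y/69 = 1 + y*(1/69) = 1 + y/69)
q(l) + c(22) = (1 + (1/69)*210) - 1/175*22 = (1 + 70/23) - 22/175 = 93/23 - 22/175 = 15769/4025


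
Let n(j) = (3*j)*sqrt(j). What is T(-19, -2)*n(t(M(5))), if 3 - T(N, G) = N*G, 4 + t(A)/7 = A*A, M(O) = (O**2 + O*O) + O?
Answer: -2220435*sqrt(21147) ≈ -3.2290e+8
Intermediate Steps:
M(O) = O + 2*O**2 (M(O) = (O**2 + O**2) + O = 2*O**2 + O = O + 2*O**2)
t(A) = -28 + 7*A**2 (t(A) = -28 + 7*(A*A) = -28 + 7*A**2)
T(N, G) = 3 - G*N (T(N, G) = 3 - N*G = 3 - G*N)
n(j) = 3*j**(3/2)
T(-19, -2)*n(t(M(5))) = (3 - 1*(-2)*(-19))*(3*(-28 + 7*(5*(1 + 2*5))**2)**(3/2)) = (3 - 38)*(3*(-28 + 7*(5*(1 + 10))**2)**(3/2)) = -105*(-28 + 7*(5*11)**2)**(3/2) = -105*(-28 + 7*55**2)**(3/2) = -105*(-28 + 7*3025)**(3/2) = -105*(-28 + 21175)**(3/2) = -105*21147**(3/2) = -105*21147*sqrt(21147) = -2220435*sqrt(21147)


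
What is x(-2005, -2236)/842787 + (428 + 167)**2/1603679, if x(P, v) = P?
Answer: 3833146640/17552724849 ≈ 0.21838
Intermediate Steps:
x(-2005, -2236)/842787 + (428 + 167)**2/1603679 = -2005/842787 + (428 + 167)**2/1603679 = -2005*1/842787 + 595**2*(1/1603679) = -2005/842787 + 354025*(1/1603679) = -2005/842787 + 50575/229097 = 3833146640/17552724849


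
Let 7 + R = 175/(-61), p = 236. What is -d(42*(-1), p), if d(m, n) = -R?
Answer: -602/61 ≈ -9.8689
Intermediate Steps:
R = -602/61 (R = -7 + 175/(-61) = -7 + 175*(-1/61) = -7 - 175/61 = -602/61 ≈ -9.8689)
d(m, n) = 602/61 (d(m, n) = -1*(-602/61) = 602/61)
-d(42*(-1), p) = -1*602/61 = -602/61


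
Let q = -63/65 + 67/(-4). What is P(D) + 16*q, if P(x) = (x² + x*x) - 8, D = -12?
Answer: -228/65 ≈ -3.5077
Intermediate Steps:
q = -4607/260 (q = -63*1/65 + 67*(-¼) = -63/65 - 67/4 = -4607/260 ≈ -17.719)
P(x) = -8 + 2*x² (P(x) = (x² + x²) - 8 = 2*x² - 8 = -8 + 2*x²)
P(D) + 16*q = (-8 + 2*(-12)²) + 16*(-4607/260) = (-8 + 2*144) - 18428/65 = (-8 + 288) - 18428/65 = 280 - 18428/65 = -228/65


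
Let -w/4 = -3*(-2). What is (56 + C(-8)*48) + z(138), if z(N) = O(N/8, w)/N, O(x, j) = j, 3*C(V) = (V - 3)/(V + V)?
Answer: 1537/23 ≈ 66.826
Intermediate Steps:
w = -24 (w = -(-12)*(-2) = -4*6 = -24)
C(V) = (-3 + V)/(6*V) (C(V) = ((V - 3)/(V + V))/3 = ((-3 + V)/((2*V)))/3 = ((-3 + V)*(1/(2*V)))/3 = ((-3 + V)/(2*V))/3 = (-3 + V)/(6*V))
z(N) = -24/N
(56 + C(-8)*48) + z(138) = (56 + ((1/6)*(-3 - 8)/(-8))*48) - 24/138 = (56 + ((1/6)*(-1/8)*(-11))*48) - 24*1/138 = (56 + (11/48)*48) - 4/23 = (56 + 11) - 4/23 = 67 - 4/23 = 1537/23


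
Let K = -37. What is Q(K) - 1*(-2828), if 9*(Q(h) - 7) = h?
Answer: 25478/9 ≈ 2830.9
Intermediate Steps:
Q(h) = 7 + h/9
Q(K) - 1*(-2828) = (7 + (1/9)*(-37)) - 1*(-2828) = (7 - 37/9) + 2828 = 26/9 + 2828 = 25478/9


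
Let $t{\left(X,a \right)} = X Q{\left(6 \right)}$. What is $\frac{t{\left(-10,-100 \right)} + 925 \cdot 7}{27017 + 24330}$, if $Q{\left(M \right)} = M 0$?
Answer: $\frac{6475}{51347} \approx 0.1261$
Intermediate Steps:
$Q{\left(M \right)} = 0$
$t{\left(X,a \right)} = 0$ ($t{\left(X,a \right)} = X 0 = 0$)
$\frac{t{\left(-10,-100 \right)} + 925 \cdot 7}{27017 + 24330} = \frac{0 + 925 \cdot 7}{27017 + 24330} = \frac{0 + 6475}{51347} = 6475 \cdot \frac{1}{51347} = \frac{6475}{51347}$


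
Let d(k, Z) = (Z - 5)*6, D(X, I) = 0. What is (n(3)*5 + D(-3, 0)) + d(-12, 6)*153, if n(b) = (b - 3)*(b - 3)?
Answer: 918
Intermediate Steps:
n(b) = (-3 + b)² (n(b) = (-3 + b)*(-3 + b) = (-3 + b)²)
d(k, Z) = -30 + 6*Z (d(k, Z) = (-5 + Z)*6 = -30 + 6*Z)
(n(3)*5 + D(-3, 0)) + d(-12, 6)*153 = ((-3 + 3)²*5 + 0) + (-30 + 6*6)*153 = (0²*5 + 0) + (-30 + 36)*153 = (0*5 + 0) + 6*153 = (0 + 0) + 918 = 0 + 918 = 918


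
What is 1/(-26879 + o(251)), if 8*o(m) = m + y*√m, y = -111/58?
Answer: -5780186272/155184270368233 + 51504*√251/155184270368233 ≈ -3.7242e-5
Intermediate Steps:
y = -111/58 (y = -111*1/58 = -111/58 ≈ -1.9138)
o(m) = -111*√m/464 + m/8 (o(m) = (m - 111*√m/58)/8 = -111*√m/464 + m/8)
1/(-26879 + o(251)) = 1/(-26879 + (-111*√251/464 + (⅛)*251)) = 1/(-26879 + (-111*√251/464 + 251/8)) = 1/(-26879 + (251/8 - 111*√251/464)) = 1/(-214781/8 - 111*√251/464)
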